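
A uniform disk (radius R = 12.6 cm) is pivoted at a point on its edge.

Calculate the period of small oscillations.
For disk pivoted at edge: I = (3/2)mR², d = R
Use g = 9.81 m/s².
I/m = (3/2)R² = 0.02381 m²; d = R = 0.126 m
T = 2π√((3/2)R²/(gR)) = 2π√(3R/(2g)) = 0.8721 s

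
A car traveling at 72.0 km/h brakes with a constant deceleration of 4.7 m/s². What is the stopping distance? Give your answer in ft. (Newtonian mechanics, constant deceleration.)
d = v₀² / (2a) (with unit conversion) = 139.6 ft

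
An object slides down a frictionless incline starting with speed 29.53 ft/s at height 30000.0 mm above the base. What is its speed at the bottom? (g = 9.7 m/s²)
½mv₀² + mgh = ½mv² → v = √(v₀² + 2gh) = √(9.001² + 2×9.7×30) = 25.75 m/s = 84.48 ft/s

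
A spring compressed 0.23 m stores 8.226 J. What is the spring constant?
PE = ½kx² → k = 2PE/x² = 2×8.226/0.23² = 311.0 N/m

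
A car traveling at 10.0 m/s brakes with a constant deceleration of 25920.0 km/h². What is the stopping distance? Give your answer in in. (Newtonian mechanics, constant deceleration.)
d = v₀² / (2a) (with unit conversion) = 984.3 in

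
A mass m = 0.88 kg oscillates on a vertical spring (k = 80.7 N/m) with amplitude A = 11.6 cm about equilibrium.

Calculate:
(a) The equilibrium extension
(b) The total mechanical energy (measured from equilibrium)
x_eq = mg/k = 0.88×9.81/80.7 = 0.107 m = 10.7 cm
E = ½kA² = ½×80.7×(0.116)² = 0.5429 J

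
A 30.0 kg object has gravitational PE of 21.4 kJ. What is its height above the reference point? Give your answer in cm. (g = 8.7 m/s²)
PE = mgh → h = PE/(mg) = 2.14e+04 J / (30 kg × 8.7 m/s²) = 81.99 m = 8199.0 cm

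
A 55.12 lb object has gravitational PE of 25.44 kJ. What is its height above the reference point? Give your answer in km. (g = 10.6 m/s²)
PE = mgh → h = PE/(mg) = 2.544e+04 J / (25 kg × 10.6 m/s²) = 95.99 m = 0.09599 km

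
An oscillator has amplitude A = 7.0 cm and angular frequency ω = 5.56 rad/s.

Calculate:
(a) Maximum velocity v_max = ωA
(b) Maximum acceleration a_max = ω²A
v_max = ωA = 5.56×0.07 = 0.3892 m/s
a_max = ω²A = 5.56²×0.07 = 2.164 m/s²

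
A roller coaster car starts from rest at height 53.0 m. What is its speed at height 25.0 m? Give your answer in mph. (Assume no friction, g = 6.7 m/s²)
mgh₁ = ½mv₂² + mgh₂ → v₂ = √(2g(h₁−h₂)) = √(2×6.7×(53−25)) = 19.37 m/s = 43.33 mph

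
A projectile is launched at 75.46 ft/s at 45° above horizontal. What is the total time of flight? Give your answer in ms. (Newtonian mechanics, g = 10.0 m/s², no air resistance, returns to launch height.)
T = 2v₀sin(θ)/g (with unit conversion) = 3253.0 ms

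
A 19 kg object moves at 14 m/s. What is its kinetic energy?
KE = ½mv² = ½×19×14² = 1862.0 J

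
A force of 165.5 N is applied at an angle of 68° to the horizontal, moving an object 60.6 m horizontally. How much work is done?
W = Fd cosθ = 165.5×60.6×cos(68°) = 3757.0 J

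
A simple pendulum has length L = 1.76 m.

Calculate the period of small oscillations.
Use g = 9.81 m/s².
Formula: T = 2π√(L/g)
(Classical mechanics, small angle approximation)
T = 2π√(L/g) = 2π√(1.76/9.81) = 2.661 s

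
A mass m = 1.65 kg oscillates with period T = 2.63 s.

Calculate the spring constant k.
T = 2π√(m/k) → k = m(2π/T)² = 1.65×(2π/2.63)² = 9.417 N/m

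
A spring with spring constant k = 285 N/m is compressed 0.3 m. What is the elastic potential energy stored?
PE = ½kx² = ½×285×0.3² = 12.82 J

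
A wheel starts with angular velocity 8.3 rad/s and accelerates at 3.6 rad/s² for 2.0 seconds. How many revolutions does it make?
θ = ω₀t + ½αt² = 8.3×2.0 + ½×3.6×2.0² = 23.8 rad
Revolutions = θ/(2π) = 23.8/(2π) = 3.79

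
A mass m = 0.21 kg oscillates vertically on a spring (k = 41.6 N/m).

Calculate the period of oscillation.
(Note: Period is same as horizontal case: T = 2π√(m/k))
T = 2π√(m/k) = 2π√(0.21/41.6) = 0.4464 s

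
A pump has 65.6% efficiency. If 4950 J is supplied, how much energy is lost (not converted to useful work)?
W_out = η × W_in = 0.656×4950 = 3247.2 J
W_lost = W_in − W_out = 4950 − 3247.2 = 1702.8 J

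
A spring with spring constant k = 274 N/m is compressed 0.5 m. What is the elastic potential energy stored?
PE = ½kx² = ½×274×0.5² = 34.25 J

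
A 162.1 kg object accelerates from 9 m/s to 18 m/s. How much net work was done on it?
W_net = ΔKE = ½m(v₂² − v₁²) = ½×162.1×(18² − 9²) = 19695.15 J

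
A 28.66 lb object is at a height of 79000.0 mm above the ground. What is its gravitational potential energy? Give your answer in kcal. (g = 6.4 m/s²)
PE = mgh = 13 kg × 6.4 m/s² × 79 m = 6573 J = 1.571 kcal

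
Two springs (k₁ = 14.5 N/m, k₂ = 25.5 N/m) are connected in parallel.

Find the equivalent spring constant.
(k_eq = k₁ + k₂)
k_eq = k₁ + k₂ = 14.5 + 25.5 = 40 N/m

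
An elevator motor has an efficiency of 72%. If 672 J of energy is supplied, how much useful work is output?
W_out = η × W_in = 0.72 × 672 = 483.84 J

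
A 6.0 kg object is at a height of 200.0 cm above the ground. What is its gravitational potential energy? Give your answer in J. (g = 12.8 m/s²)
PE = mgh = 6 kg × 12.8 m/s² × 2 m = 153.6 J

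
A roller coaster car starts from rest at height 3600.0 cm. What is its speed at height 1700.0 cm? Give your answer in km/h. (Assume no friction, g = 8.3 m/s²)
mgh₁ = ½mv₂² + mgh₂ → v₂ = √(2g(h₁−h₂)) = √(2×8.3×(36−17)) = 17.76 m/s = 63.93 km/h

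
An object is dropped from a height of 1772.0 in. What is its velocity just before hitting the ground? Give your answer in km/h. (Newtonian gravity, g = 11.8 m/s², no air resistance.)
v = √(2gh) (with unit conversion) = 117.3 km/h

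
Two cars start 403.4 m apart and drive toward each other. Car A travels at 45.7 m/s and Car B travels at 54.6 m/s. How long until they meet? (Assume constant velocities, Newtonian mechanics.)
Combined speed: v_combined = 45.7 + 54.6 = 100.3 m/s
Time to meet: t = d/100.3 = 403.4/100.3 = 4.02 s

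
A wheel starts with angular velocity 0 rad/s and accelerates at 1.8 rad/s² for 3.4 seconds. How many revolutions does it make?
θ = ω₀t + ½αt² = 0×3.4 + ½×1.8×3.4² = 10.4 rad
Revolutions = θ/(2π) = 10.4/(2π) = 1.66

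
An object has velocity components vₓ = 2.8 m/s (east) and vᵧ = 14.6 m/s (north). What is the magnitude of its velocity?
|v| = √(vₓ² + vᵧ²) = √(2.8² + 14.6²) = √(221) = 14.87 m/s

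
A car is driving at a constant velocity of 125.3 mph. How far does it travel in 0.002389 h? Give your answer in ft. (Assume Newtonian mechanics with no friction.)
d = vt (with unit conversion) = 1581.0 ft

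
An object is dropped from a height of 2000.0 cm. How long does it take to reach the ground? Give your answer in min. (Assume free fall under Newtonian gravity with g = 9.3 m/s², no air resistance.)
t = √(2h/g) (with unit conversion) = 0.03457 min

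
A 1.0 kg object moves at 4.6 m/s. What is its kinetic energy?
KE = ½mv² = ½×1.0×4.6² = 10.58 J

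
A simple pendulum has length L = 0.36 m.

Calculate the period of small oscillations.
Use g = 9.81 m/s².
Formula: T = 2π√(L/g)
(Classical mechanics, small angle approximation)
T = 2π√(L/g) = 2π√(0.36/9.81) = 1.204 s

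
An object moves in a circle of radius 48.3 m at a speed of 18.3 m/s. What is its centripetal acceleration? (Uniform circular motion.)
a_c = v²/r = 18.3²/48.3 = 334.89/48.3 = 6.93 m/s²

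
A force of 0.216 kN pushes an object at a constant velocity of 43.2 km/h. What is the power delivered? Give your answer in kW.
P = Fv = 216 N × 12 m/s = 2592 W = 2.592 kW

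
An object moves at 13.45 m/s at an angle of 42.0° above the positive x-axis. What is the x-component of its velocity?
vₓ = v cos(θ) = 13.45 × cos(42.0°) = 10.0 m/s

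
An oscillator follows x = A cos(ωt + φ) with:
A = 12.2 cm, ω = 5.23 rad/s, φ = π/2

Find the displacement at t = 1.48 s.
x = A cos(ωt + φ) = 12.2×cos(5.23×1.48 + π/2) = -12.12 cm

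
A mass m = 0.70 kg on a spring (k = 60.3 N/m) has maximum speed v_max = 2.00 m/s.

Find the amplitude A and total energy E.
½mv²_max = ½kA² → A = v_max√(m/k) = 2.0×√(0.7/60.3) = 0.2155 m = 21.55 cm
E = ½mv²_max = ½×0.7×2.0² = 1.4 J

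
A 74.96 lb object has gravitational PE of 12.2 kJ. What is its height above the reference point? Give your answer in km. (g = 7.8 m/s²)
PE = mgh → h = PE/(mg) = 1.22e+04 J / (34 kg × 7.8 m/s²) = 46 m = 0.046 km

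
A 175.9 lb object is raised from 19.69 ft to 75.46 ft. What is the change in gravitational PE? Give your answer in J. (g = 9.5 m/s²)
ΔPE = mg(h₂ − h₁) = 79.79 kg × 9.5 m/s² × (23 − 6.002) m = 1.288e+04 J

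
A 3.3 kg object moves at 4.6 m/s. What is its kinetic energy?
KE = ½mv² = ½×3.3×4.6² = 34.914 J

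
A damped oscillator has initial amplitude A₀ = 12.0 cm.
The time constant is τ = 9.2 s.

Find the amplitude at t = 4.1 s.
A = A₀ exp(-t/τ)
A = A₀ exp(−t/τ) = 12.0×exp(−4.1/9.2) = 7.685 cm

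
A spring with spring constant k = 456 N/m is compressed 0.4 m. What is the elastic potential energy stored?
PE = ½kx² = ½×456×0.4² = 36.48 J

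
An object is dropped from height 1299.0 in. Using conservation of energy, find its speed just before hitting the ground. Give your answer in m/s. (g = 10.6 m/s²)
mgh = ½mv² → v = √(2gh) = √(2×10.6×32.99) = 26.45 m/s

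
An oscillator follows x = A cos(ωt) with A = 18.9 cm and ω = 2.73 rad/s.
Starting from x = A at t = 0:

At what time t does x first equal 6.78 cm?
cos(ωt) = x/A = 6.78/18.9 = 0.3587
ωt = arccos(0.3587) = 1.204 rad
t = 1.204/2.73 = 0.441 s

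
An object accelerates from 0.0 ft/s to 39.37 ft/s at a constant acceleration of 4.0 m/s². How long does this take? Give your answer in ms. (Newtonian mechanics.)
t = (v - v₀)/a (with unit conversion) = 3000.0 ms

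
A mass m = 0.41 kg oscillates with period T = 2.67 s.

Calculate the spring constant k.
T = 2π√(m/k) → k = m(2π/T)² = 0.41×(2π/2.67)² = 2.27 N/m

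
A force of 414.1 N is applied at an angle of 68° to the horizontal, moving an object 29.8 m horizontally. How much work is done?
W = Fd cosθ = 414.1×29.8×cos(68°) = 4622.7 J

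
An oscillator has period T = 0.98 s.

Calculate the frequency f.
f = 1/T = 1/0.98 = 1.02 Hz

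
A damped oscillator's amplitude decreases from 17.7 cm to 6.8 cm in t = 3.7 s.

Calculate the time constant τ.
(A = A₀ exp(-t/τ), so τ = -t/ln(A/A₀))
A/A₀ = 6.8/17.7 = 0.3842; ln(A/A₀) = -0.9566
τ = −t/ln(A/A₀) = −3.7/-0.9566 = 3.868 s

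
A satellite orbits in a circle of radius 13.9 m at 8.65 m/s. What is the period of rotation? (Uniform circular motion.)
T = 2πr/v = 2π×13.9/8.65 = 10.1 s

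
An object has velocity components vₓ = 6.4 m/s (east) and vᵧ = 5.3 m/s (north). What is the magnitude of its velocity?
|v| = √(vₓ² + vᵧ²) = √(6.4² + 5.3²) = √(69.05) = 8.31 m/s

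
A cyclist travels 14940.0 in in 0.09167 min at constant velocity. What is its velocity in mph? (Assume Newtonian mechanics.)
v = d/t (with unit conversion) = 154.3 mph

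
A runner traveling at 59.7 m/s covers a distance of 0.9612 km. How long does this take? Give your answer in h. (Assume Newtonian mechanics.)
t = d/v (with unit conversion) = 0.004472 h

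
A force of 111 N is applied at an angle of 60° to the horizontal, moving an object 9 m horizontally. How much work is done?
W = Fd cosθ = 111×9×cos(60°) = 499.5 J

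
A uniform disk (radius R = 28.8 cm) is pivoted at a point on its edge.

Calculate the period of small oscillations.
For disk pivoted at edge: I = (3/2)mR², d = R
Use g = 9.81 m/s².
I/m = (3/2)R² = 0.1244 m²; d = R = 0.288 m
T = 2π√((3/2)R²/(gR)) = 2π√(3R/(2g)) = 1.319 s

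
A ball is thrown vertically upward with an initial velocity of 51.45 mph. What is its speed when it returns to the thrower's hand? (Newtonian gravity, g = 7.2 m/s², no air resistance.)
By conservation of energy, the ball returns at the same speed = 51.45 mph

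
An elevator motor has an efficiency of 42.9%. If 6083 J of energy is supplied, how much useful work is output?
W_out = η × W_in = 0.429 × 6083 = 2609.6 J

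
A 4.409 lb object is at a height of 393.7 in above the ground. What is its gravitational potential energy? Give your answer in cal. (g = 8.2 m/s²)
PE = mgh = 2 kg × 8.2 m/s² × 10 m = 164 J = 39.19 cal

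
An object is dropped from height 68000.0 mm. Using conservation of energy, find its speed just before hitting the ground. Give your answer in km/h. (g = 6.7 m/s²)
mgh = ½mv² → v = √(2gh) = √(2×6.7×68) = 30.19 m/s = 108.7 km/h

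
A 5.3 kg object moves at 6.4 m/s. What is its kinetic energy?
KE = ½mv² = ½×5.3×6.4² = 108.544 J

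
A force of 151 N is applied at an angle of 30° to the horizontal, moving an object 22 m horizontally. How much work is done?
W = Fd cosθ = 151×22×cos(30°) = 2876.9 J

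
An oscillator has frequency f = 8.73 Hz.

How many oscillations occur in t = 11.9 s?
n = f×t = 8.73×11.9 = 103.9 oscillations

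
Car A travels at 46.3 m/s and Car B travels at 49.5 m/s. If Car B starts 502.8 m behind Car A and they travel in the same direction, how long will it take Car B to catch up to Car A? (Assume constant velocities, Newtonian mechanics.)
Relative speed: v_rel = 49.5 - 46.3 = 3.2 m/s
Time to catch: t = d₀/v_rel = 502.8/3.2 = 157.12 s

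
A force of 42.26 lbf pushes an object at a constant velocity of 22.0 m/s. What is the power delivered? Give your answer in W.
P = Fv = 188 N × 22 m/s = 4136 W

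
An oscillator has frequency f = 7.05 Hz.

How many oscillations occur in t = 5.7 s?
n = f×t = 7.05×5.7 = 40.19 oscillations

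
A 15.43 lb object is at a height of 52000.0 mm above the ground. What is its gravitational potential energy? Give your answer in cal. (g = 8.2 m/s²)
PE = mgh = 6.999 kg × 8.2 m/s² × 52 m = 2984 J = 713.3 cal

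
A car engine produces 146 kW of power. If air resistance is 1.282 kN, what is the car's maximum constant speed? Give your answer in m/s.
P = Fv → v = P/F = 146000 W / 1282 N = 113.9 m/s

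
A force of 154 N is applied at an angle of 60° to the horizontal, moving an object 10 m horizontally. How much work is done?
W = Fd cosθ = 154×10×cos(60°) = 770.0 J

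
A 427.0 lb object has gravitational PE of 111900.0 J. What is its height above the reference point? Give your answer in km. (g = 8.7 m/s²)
PE = mgh → h = PE/(mg) = 1.119e+05 J / (193.7 kg × 8.7 m/s²) = 66.41 m = 0.06641 km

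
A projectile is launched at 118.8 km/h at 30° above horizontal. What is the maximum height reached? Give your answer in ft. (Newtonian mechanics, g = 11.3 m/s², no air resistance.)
H = v₀²sin²(θ)/(2g) (with unit conversion) = 39.52 ft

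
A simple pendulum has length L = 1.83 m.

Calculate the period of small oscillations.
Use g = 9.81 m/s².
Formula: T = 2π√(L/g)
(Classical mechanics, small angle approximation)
T = 2π√(L/g) = 2π√(1.83/9.81) = 2.714 s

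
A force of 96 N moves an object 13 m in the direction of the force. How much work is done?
W = Fd = 96×13 = 1248.0 J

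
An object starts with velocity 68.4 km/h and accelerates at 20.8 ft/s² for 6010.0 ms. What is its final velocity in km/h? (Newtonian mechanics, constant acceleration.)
v = v₀ + at (with unit conversion) = 205.6 km/h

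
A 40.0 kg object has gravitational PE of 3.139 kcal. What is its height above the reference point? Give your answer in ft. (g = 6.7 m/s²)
PE = mgh → h = PE/(mg) = 1.313e+04 J / (40 kg × 6.7 m/s²) = 49.01 m = 160.8 ft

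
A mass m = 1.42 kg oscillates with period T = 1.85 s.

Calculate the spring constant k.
T = 2π√(m/k) → k = m(2π/T)² = 1.42×(2π/1.85)² = 16.38 N/m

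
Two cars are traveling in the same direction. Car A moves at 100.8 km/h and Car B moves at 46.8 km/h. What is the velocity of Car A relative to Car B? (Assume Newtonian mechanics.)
v_rel = v_A - v_B = 100.8 - 46.8 = 54.0 km/h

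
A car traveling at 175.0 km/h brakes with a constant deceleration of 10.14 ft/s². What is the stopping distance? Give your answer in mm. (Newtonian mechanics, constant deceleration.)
d = v₀² / (2a) (with unit conversion) = 382300.0 mm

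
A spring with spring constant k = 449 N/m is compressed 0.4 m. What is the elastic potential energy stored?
PE = ½kx² = ½×449×0.4² = 35.92 J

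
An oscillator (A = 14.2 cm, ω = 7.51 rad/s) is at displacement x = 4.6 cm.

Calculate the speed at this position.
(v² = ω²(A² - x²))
v = ω√(A² − x²) = 7.51×√(0.142² − 0.046²) = 1.009 m/s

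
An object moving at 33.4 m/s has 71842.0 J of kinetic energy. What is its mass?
KE = ½mv² → m = 2KE/v² = 2×71842.0/33.4² = 128.8 kg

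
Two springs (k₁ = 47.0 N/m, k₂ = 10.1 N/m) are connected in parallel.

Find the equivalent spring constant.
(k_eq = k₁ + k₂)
k_eq = k₁ + k₂ = 47.0 + 10.1 = 57.1 N/m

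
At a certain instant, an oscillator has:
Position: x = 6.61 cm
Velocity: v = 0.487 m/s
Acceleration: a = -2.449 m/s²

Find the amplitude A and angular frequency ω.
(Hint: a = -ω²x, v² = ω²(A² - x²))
a = −ω²x → ω = √(|a|/x) = √(2.449/0.0661) = 6.087 rad/s
v² = ω²(A² − x²) → A = √(x² + v²/ω²) = √(0.0661² + 0.487²/6.087²) = 0.1038 m = 10.38 cm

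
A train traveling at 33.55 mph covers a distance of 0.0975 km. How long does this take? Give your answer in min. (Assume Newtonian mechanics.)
t = d/v (with unit conversion) = 0.1083 min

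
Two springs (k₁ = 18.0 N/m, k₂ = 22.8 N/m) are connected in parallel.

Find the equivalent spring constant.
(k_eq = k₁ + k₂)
k_eq = k₁ + k₂ = 18.0 + 22.8 = 40.8 N/m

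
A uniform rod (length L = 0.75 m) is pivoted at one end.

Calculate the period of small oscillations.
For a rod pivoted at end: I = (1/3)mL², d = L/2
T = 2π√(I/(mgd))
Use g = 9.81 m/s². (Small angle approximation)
I/m = (1/3)L² = 0.1875 m²; d = L/2 = 0.375 m
T = 2π√(I/(mgd)) = 2π√(0.1875/(9.81×0.375)) = 1.419 s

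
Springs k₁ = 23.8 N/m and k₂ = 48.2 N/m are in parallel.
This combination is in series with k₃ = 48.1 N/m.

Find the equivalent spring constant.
k₁₂ = k₁ + k₂ = 72 N/m (parallel)
1/k_eq = 1/k₁₂ + 1/k₃ → k_eq = 28.84 N/m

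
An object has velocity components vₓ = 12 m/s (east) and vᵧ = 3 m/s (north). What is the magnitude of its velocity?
|v| = √(vₓ² + vᵧ²) = √(12² + 3²) = √(153) = 12.37 m/s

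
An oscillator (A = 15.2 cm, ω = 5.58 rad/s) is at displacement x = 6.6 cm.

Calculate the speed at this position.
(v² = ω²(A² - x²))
v = ω√(A² − x²) = 5.58×√(0.152² − 0.066²) = 0.764 m/s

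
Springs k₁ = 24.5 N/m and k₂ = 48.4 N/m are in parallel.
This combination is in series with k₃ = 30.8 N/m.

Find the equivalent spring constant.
k₁₂ = k₁ + k₂ = 72.9 N/m (parallel)
1/k_eq = 1/k₁₂ + 1/k₃ → k_eq = 21.65 N/m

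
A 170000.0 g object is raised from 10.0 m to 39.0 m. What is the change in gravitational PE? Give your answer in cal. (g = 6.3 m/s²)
ΔPE = mg(h₂ − h₁) = 170 kg × 6.3 m/s² × (39 − 10) m = 3.106e+04 J = 7423.0 cal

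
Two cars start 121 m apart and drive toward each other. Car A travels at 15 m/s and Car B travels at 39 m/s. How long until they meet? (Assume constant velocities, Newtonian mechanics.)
Combined speed: v_combined = 15 + 39 = 54 m/s
Time to meet: t = d/54 = 121/54 = 2.24 s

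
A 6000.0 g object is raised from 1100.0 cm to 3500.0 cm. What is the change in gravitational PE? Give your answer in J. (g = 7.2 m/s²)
ΔPE = mg(h₂ − h₁) = 6 kg × 7.2 m/s² × (35 − 11) m = 1037 J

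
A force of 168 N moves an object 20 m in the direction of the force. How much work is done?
W = Fd = 168×20 = 3360.0 J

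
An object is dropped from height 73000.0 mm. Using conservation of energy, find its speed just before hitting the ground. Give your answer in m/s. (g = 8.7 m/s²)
mgh = ½mv² → v = √(2gh) = √(2×8.7×73) = 35.64 m/s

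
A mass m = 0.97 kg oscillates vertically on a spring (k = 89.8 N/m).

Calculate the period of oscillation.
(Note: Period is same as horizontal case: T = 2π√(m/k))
T = 2π√(m/k) = 2π√(0.97/89.8) = 0.653 s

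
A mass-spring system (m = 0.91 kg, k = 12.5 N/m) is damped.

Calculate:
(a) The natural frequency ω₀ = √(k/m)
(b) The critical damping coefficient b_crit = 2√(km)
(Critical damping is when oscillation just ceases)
ω₀ = √(k/m) = √(12.5/0.91) = 3.706 rad/s
b_crit = 2√(km) = 2√(12.5×0.91) = 6.745 kg/s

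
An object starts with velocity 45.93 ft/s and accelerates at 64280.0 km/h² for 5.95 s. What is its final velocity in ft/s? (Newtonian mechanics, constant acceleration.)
v = v₀ + at (with unit conversion) = 142.8 ft/s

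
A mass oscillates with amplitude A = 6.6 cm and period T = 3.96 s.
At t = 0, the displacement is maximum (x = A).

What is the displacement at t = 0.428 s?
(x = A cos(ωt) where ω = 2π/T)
ω = 2π/T = 2π/3.96 = 1.587 rad/s
x = A cos(ωt) = 6.6×cos(1.587×0.428) = 5.136 cm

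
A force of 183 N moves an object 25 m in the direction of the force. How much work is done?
W = Fd = 183×25 = 4575.0 J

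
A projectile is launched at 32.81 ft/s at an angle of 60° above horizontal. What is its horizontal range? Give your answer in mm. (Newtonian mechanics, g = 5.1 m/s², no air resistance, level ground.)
R = v₀² sin(2θ) / g (with unit conversion) = 16980.0 mm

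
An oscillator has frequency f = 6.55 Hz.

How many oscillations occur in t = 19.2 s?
n = f×t = 6.55×19.2 = 125.8 oscillations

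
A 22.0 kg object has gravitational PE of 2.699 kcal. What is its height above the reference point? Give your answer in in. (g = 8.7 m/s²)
PE = mgh → h = PE/(mg) = 1.129e+04 J / (22 kg × 8.7 m/s²) = 59 m = 2323.0 in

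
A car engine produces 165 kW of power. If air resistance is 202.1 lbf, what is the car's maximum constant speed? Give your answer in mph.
P = Fv → v = P/F = 165000 W / 899 N = 183.5 m/s = 410.6 mph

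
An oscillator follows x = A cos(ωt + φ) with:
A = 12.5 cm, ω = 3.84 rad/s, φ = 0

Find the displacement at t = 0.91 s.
x = A cos(ωt + φ) = 12.5×cos(3.84×0.91 + 0) = -11.73 cm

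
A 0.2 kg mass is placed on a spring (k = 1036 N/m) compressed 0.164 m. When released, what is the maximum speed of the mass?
½kx² = ½mv² → v = x√(k/m) = 0.164×√(1036/0.2) = 11.8 m/s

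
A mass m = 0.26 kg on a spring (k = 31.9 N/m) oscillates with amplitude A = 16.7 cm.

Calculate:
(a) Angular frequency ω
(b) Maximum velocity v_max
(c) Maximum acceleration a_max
ω = √(k/m) = √(31.9/0.26) = 11.08 rad/s
v_max = ωA = 11.08×0.167 = 1.85 m/s
a_max = ω²A = 11.08²×0.167 = 20.49 m/s²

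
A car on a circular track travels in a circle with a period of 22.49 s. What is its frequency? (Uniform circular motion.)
f = 1/T = 1/22.49 = 0.0445 Hz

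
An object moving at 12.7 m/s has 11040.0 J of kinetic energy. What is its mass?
KE = ½mv² → m = 2KE/v² = 2×11040.0/12.7² = 136.9 kg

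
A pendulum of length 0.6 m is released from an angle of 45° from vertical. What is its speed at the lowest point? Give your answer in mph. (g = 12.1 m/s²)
h = L(1 − cosθ) = 0.6×(1 − cos45°) = 0.1757 m
v = √(2gh) = √(2×12.1×0.1757) = 2.062 m/s = 4.613 mph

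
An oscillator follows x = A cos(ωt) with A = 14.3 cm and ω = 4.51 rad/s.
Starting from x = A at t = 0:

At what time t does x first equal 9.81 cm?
cos(ωt) = x/A = 9.81/14.3 = 0.686
ωt = arccos(0.686) = 0.8148 rad
t = 0.8148/4.51 = 0.1807 s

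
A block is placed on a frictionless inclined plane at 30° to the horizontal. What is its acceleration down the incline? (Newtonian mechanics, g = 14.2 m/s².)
a = g sin(θ) = 14.2 × sin(30°) = 14.2 × 0.5 = 7.1 m/s²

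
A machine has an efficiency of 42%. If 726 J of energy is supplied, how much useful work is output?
W_out = η × W_in = 0.42 × 726 = 304.92 J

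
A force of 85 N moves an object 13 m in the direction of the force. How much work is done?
W = Fd = 85×13 = 1105.0 J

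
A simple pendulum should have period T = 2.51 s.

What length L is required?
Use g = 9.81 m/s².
T = 2π√(L/g) → L = g(T/2π)² = 9.81×(2.51/2π)² = 1.566 m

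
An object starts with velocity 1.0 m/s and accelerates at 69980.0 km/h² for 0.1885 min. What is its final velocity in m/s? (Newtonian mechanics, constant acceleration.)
v = v₀ + at (with unit conversion) = 62.07 m/s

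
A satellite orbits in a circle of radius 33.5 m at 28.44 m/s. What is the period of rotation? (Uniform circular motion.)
T = 2πr/v = 2π×33.5/28.44 = 7.4 s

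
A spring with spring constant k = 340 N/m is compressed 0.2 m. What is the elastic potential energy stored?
PE = ½kx² = ½×340×0.2² = 6.8 J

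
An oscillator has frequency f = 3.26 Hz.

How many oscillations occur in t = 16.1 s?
n = f×t = 3.26×16.1 = 52.49 oscillations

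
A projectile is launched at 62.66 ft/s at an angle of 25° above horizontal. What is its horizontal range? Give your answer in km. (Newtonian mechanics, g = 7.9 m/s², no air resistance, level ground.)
R = v₀² sin(2θ) / g (with unit conversion) = 0.03537 km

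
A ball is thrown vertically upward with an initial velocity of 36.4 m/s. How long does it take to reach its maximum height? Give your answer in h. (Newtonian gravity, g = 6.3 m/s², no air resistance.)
t_up = v₀/g (with unit conversion) = 0.001605 h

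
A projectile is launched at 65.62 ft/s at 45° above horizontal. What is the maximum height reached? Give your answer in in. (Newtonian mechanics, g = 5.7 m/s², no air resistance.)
H = v₀²sin²(θ)/(2g) (with unit conversion) = 690.8 in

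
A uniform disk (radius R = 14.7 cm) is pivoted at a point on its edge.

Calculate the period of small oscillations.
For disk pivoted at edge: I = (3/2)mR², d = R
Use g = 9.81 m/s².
I/m = (3/2)R² = 0.03241 m²; d = R = 0.147 m
T = 2π√((3/2)R²/(gR)) = 2π√(3R/(2g)) = 0.942 s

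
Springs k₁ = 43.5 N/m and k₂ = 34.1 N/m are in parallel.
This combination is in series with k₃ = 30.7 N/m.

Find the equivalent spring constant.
k₁₂ = k₁ + k₂ = 77.6 N/m (parallel)
1/k_eq = 1/k₁₂ + 1/k₃ → k_eq = 22 N/m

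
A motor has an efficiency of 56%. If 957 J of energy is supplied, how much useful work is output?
W_out = η × W_in = 0.56 × 957 = 535.92 J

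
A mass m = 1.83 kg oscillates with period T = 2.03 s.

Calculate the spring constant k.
T = 2π√(m/k) → k = m(2π/T)² = 1.83×(2π/2.03)² = 17.53 N/m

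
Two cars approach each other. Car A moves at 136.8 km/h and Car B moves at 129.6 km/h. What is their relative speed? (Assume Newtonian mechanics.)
v_rel = v_A + v_B = 136.8 + 129.6 = 266.4 km/h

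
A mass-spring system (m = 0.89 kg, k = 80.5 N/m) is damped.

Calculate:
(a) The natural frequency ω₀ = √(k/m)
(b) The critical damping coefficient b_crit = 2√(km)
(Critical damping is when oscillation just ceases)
ω₀ = √(k/m) = √(80.5/0.89) = 9.51 rad/s
b_crit = 2√(km) = 2√(80.5×0.89) = 16.93 kg/s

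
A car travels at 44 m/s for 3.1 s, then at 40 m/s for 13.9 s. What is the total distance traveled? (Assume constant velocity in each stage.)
d₁ = v₁t₁ = 44 × 3.1 = 136.4 m
d₂ = v₂t₂ = 40 × 13.9 = 556 m
d_total = 136.4 + 556 = 692.4 m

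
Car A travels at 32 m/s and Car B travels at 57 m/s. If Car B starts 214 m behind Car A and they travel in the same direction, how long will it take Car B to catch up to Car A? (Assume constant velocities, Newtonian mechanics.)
Relative speed: v_rel = 57 - 32 = 25 m/s
Time to catch: t = d₀/v_rel = 214/25 = 8.56 s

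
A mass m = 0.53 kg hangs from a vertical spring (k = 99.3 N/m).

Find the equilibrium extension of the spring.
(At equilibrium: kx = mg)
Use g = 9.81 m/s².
x_eq = mg/k = 0.53×9.81/99.3 = 0.05236 m = 5.236 cm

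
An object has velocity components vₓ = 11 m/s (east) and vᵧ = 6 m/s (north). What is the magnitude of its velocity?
|v| = √(vₓ² + vᵧ²) = √(11² + 6²) = √(157) = 12.53 m/s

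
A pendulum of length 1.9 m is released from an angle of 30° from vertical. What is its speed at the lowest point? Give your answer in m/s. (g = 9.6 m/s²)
h = L(1 − cosθ) = 1.9×(1 − cos30°) = 0.2546 m
v = √(2gh) = √(2×9.6×0.2546) = 2.211 m/s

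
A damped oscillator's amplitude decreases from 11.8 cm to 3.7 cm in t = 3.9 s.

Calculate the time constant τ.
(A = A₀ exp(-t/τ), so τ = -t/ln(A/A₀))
A/A₀ = 3.7/11.8 = 0.3136; ln(A/A₀) = -1.16
τ = −t/ln(A/A₀) = −3.9/-1.16 = 3.363 s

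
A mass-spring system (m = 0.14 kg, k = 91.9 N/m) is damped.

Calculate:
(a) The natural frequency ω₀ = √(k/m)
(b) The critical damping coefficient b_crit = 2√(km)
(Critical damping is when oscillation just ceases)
ω₀ = √(k/m) = √(91.9/0.14) = 25.62 rad/s
b_crit = 2√(km) = 2√(91.9×0.14) = 7.174 kg/s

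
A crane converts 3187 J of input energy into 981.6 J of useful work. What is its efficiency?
η = W_out/W_in = 981.6/3187 = 0.308 = 30.8%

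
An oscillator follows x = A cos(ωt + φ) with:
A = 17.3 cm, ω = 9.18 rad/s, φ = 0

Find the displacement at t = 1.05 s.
x = A cos(ωt + φ) = 17.3×cos(9.18×1.05 + 0) = -16.9 cm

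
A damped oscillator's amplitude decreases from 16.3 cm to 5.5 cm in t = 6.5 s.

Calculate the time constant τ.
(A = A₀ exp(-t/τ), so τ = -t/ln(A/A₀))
A/A₀ = 5.5/16.3 = 0.3374; ln(A/A₀) = -1.086
τ = −t/ln(A/A₀) = −6.5/-1.086 = 5.983 s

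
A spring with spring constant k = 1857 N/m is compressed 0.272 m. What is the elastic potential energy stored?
PE = ½kx² = ½×1857×0.272² = 68.69 J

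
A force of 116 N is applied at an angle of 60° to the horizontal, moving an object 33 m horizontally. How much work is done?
W = Fd cosθ = 116×33×cos(60°) = 1914.0 J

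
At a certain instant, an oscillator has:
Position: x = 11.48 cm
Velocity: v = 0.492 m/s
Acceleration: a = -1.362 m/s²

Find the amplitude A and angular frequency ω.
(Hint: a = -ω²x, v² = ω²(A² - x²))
a = −ω²x → ω = √(|a|/x) = √(1.362/0.1148) = 3.444 rad/s
v² = ω²(A² − x²) → A = √(x² + v²/ω²) = √(0.1148² + 0.492²/3.444²) = 0.1833 m = 18.33 cm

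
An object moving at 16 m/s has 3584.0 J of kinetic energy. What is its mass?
KE = ½mv² → m = 2KE/v² = 2×3584.0/16² = 28.0 kg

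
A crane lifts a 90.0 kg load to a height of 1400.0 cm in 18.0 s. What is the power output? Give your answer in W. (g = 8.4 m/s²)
W = mgh = 90×8.4×14 = 1.058e+04 J
P = W/t = 1.058e+04/18 = 588 W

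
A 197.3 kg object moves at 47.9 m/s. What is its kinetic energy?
KE = ½mv² = ½×197.3×47.9² = 226343.5 J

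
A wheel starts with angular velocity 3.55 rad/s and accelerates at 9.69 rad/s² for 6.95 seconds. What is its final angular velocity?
ω = ω₀ + αt = 3.55 + 9.69 × 6.95 = 70.9 rad/s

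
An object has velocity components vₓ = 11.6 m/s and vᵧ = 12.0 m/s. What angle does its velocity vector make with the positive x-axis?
θ = arctan(vᵧ/vₓ) = arctan(12.0/11.6) = 45.97°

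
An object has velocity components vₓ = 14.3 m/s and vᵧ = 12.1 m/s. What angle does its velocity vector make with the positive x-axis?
θ = arctan(vᵧ/vₓ) = arctan(12.1/14.3) = 40.24°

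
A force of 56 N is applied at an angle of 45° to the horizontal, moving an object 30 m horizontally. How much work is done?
W = Fd cosθ = 56×30×cos(45°) = 1187.9 J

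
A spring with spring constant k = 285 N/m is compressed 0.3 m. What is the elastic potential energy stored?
PE = ½kx² = ½×285×0.3² = 12.82 J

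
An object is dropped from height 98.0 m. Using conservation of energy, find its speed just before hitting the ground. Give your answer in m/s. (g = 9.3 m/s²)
mgh = ½mv² → v = √(2gh) = √(2×9.3×98) = 42.69 m/s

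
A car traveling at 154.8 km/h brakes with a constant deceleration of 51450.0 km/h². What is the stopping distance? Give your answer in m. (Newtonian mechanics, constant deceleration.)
d = v₀² / (2a) (with unit conversion) = 232.9 m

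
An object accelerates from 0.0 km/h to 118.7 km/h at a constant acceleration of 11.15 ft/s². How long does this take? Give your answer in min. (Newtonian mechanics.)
t = (v - v₀)/a (with unit conversion) = 0.1617 min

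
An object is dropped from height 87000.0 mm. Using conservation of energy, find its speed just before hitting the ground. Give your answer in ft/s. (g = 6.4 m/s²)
mgh = ½mv² → v = √(2gh) = √(2×6.4×87) = 33.37 m/s = 109.5 ft/s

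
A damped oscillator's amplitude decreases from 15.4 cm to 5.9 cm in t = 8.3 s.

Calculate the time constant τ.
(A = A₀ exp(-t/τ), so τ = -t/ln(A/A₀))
A/A₀ = 5.9/15.4 = 0.3831; ln(A/A₀) = -0.9594
τ = −t/ln(A/A₀) = −8.3/-0.9594 = 8.651 s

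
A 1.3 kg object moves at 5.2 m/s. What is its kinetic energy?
KE = ½mv² = ½×1.3×5.2² = 17.576 J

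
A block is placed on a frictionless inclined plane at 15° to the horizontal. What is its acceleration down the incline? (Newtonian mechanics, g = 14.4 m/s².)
a = g sin(θ) = 14.4 × sin(15°) = 14.4 × 0.2588 = 3.73 m/s²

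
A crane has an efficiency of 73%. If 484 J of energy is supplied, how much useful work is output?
W_out = η × W_in = 0.73 × 484 = 353.32 J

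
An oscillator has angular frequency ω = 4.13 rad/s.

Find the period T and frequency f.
T = 2π/ω = 2π/4.13 = 1.521 s; f = ω/2π = 0.6573 Hz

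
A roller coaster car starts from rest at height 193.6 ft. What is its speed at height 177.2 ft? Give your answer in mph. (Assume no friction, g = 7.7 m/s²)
mgh₁ = ½mv₂² + mgh₂ → v₂ = √(2g(h₁−h₂)) = √(2×7.7×(59.01−54.01)) = 8.774 m/s = 19.63 mph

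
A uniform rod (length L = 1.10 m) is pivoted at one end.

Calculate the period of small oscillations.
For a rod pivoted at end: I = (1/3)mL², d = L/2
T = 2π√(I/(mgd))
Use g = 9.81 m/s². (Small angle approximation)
I/m = (1/3)L² = 0.4033 m²; d = L/2 = 0.55 m
T = 2π√(I/(mgd)) = 2π√(0.4033/(9.81×0.55)) = 1.718 s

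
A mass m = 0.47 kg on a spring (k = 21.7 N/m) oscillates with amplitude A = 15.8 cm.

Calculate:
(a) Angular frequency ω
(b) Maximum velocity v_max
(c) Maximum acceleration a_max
ω = √(k/m) = √(21.7/0.47) = 6.795 rad/s
v_max = ωA = 6.795×0.158 = 1.074 m/s
a_max = ω²A = 6.795²×0.158 = 7.295 m/s²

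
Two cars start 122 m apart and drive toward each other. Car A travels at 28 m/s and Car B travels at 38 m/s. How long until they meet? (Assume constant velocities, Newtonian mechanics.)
Combined speed: v_combined = 28 + 38 = 66 m/s
Time to meet: t = d/66 = 122/66 = 1.85 s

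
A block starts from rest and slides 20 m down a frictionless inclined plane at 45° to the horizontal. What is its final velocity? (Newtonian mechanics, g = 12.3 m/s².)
a = g sin(θ) = 12.3 × sin(45°) = 8.7 m/s²
v = √(2ad) = √(2 × 8.7 × 20) = 18.65 m/s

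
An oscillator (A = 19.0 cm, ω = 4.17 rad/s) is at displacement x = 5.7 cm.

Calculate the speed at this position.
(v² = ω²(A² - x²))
v = ω√(A² − x²) = 4.17×√(0.19² − 0.057²) = 0.7558 m/s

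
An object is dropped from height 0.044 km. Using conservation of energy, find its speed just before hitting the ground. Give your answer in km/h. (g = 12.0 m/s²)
mgh = ½mv² → v = √(2gh) = √(2×12.0×44) = 32.5 m/s = 117.0 km/h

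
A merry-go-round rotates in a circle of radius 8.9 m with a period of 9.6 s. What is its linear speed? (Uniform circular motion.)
v = 2πr/T = 2π×8.9/9.6 = 5.83 m/s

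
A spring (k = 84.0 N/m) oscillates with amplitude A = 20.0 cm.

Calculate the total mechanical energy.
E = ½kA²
E = ½kA² = ½×84.0×(0.2)² = 1.68 J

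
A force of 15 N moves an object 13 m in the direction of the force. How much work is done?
W = Fd = 15×13 = 195.0 J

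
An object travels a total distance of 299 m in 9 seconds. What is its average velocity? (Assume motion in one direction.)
v_avg = Δd / Δt = 299 / 9 = 33.22 m/s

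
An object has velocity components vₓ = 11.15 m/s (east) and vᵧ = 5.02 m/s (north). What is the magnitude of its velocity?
|v| = √(vₓ² + vᵧ²) = √(11.15² + 5.02²) = √(149.523) = 12.23 m/s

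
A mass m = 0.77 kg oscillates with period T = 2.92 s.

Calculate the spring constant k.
T = 2π√(m/k) → k = m(2π/T)² = 0.77×(2π/2.92)² = 3.565 N/m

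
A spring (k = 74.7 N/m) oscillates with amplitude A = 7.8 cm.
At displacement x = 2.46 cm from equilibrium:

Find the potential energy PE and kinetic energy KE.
E_total = ½kA² = ½×74.7×(0.078)² = 0.2272 J
PE = ½kx² = ½×74.7×(0.0246)² = 0.0226 J
KE = E_total − PE = 0.2046 J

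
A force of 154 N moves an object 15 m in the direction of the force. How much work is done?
W = Fd = 154×15 = 2310.0 J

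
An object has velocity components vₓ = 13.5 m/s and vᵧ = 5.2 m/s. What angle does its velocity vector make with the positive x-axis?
θ = arctan(vᵧ/vₓ) = arctan(5.2/13.5) = 21.07°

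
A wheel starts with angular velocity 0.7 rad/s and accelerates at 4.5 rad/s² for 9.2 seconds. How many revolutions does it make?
θ = ω₀t + ½αt² = 0.7×9.2 + ½×4.5×9.2² = 196.88 rad
Revolutions = θ/(2π) = 196.88/(2π) = 31.33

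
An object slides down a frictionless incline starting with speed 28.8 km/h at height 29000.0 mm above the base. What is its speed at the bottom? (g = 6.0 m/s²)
½mv₀² + mgh = ½mv² → v = √(v₀² + 2gh) = √(8² + 2×6.0×29) = 20.3 m/s = 73.07 km/h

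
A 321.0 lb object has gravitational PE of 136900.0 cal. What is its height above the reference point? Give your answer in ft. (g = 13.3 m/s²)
PE = mgh → h = PE/(mg) = 5.728e+05 J / (145.6 kg × 13.3 m/s²) = 295.8 m = 970.4 ft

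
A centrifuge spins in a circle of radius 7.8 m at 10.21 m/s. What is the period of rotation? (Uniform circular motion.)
T = 2πr/v = 2π×7.8/10.21 = 4.8 s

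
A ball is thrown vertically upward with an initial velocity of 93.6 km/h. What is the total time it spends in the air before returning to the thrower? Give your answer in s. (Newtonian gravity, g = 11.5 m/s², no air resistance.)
t_total = 2v₀/g (with unit conversion) = 4.522 s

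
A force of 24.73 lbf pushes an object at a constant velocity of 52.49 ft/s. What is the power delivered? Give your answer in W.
P = Fv = 110 N × 16 m/s = 1760 W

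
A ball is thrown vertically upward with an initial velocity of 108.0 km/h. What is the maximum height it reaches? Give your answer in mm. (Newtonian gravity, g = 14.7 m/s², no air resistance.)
h_max = v₀²/(2g) (with unit conversion) = 30610.0 mm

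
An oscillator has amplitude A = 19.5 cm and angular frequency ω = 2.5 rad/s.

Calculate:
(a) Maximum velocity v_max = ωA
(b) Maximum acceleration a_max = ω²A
v_max = ωA = 2.5×0.195 = 0.4875 m/s
a_max = ω²A = 2.5²×0.195 = 1.219 m/s²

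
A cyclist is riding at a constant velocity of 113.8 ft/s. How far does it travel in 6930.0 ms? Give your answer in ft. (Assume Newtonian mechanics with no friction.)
d = vt (with unit conversion) = 788.6 ft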